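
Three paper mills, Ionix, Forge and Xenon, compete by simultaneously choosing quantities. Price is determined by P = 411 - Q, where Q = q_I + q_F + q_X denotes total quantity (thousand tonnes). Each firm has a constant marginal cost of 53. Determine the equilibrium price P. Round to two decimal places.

A representative firm's profit is π_i = q_i(411 - Q) - 53q_i.
Setting ∂π_i/∂q_i = 0 with rivals' quantities fixed: 358 - 2q_i - Σ_{j≠i} q_j = 0.
By symmetry each firm produces the same amount; substituting Σ_{j≠i} q_j = 2q_i yields q_i = 358/4 = 179/2.
Total output Q = 537/2, so price P = 411 - 537/2 = 285/2.

142.50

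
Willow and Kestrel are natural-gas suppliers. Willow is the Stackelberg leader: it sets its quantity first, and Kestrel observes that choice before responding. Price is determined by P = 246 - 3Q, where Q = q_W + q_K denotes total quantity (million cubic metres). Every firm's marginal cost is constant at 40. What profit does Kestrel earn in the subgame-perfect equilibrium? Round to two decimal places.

Solve by backward induction. Given q_W, the follower Kestrel maximises π_K = (246 - 3q_W - 3q_K)q_K - 40q_K.
Setting the follower's marginal profit to zero, 206 - 3q_W - 6q_K = 0, i.e. q_K = (206 - 3q_W)/6.
The leader anticipates this reaction. Substituting into P = 246 - 3Q gives P = 143 - (3/2)q_W, so π_W = (143 - (3/2)q_W)q_W - 40q_W.
The leader's first-order condition 103 - 3q_W = 0 yields q_W = 103/3.
Then q_K = (206 - 3·(103/3))/6 = 103/6.
Price P = 246 - 3·(103/2) = 183/2.
Kestrel's profit: (183/2 - 40)·(103/6) = 884.0833.

884.08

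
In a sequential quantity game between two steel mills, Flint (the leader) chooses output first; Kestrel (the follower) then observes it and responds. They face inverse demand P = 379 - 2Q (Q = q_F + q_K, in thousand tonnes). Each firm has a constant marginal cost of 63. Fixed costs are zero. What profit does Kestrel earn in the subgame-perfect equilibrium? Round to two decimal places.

3120.50

Solve by backward induction. Given q_F, the follower Kestrel maximises π_K = (379 - 2q_F - 2q_K)q_K - 63q_K.
∂π_K/∂q_K = 316 - 2q_F - 4q_K = 0 gives the reaction function q_K = (316 - 2q_F)/4.
The leader anticipates this reaction. Substituting into P = 379 - 2Q gives P = 221 - q_F, so π_F = (221 - q_F)q_F - 63q_F.
The leader's first-order condition 158 - 2q_F = 0 yields q_F = 79.
Then q_K = (316 - 2·79)/4 = 79/2.
Price P = 379 - 2·(237/2) = 142.
Kestrel's profit: (142 - 63)·(79/2) = 3120.5000.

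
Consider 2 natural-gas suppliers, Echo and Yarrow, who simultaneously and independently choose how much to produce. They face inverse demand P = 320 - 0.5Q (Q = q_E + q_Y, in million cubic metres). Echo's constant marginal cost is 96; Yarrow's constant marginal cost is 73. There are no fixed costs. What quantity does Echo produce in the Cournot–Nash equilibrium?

Echo's profit: π_E = (320 - 0.5Q)q_E - (96q_E). Setting ∂π_E/∂q_E = 0: 224 - q_E - (1/2)(q_Y) = 0.
Yarrow's profit: π_Y = (320 - 0.5Q)q_Y - (73q_Y). Setting ∂π_Y/∂q_Y = 0: 247 - q_Y - (1/2)(q_E) = 0.
So q_E = (224 - (1/2)q_Y) and q_Y = (247 - (1/2)q_E).
Substituting one into the other gives q_E = 134 and q_Y = 180.

134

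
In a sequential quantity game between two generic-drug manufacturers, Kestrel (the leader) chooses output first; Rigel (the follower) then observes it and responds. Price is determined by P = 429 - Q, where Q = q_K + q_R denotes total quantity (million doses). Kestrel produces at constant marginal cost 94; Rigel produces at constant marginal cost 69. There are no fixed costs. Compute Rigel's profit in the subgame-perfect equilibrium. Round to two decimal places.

10506.25

Solve by backward induction. Given q_K, the follower Rigel maximises π_R = (429 - q_K - q_R)q_R - 69q_R.
Setting the follower's marginal profit to zero, 360 - q_K - 2q_R = 0, i.e. q_R = (360 - q_K)/2.
Kestrel substitutes q_R(q_K) into its own profit: π_K = q_K(429 - q_K - (360 - q_K)/2) - 94q_K = (249 - (1/2)q_K)q_K - 94q_K.
Maximising: ∂π_K/∂q_K = 155 - q_K = 0, giving q_K = 155.
Then q_R = (360 - 155)/2 = 205/2.
Price P = 429 - 515/2 = 343/2.
Rigel's profit: (343/2 - 69)·(205/2) = 10506.2500.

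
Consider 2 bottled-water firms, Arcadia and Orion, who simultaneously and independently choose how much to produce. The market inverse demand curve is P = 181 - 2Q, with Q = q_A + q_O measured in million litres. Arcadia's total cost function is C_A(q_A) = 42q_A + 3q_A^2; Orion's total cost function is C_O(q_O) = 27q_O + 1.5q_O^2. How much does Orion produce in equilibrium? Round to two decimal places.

19.12

Arcadia's profit: π_A = (181 - 2Q)q_A - (42q_A + 3q_A²). Setting ∂π_A/∂q_A = 0: 139 - 10q_A - 2(q_O) = 0.
Orion's first-order condition: 154 - 7q_O - 2(q_A) = 0.
So q_A = (139 - 2q_O)/10 and q_O = (154 - 2q_A)/7.
Solving the pair: q_A = 665/66, q_O = 631/33.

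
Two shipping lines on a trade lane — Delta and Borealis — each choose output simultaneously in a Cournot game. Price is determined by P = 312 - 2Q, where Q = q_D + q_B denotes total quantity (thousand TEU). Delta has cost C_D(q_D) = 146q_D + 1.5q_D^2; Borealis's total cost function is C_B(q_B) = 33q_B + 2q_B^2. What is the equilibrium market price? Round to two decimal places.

Delta's profit: π_D = (312 - 2Q)q_D - (146q_D + (3/2)q_D²). Setting ∂π_D/∂q_D = 0: 166 - 7q_D - 2(q_B) = 0.
Borealis's profit: π_B = (312 - 2Q)q_B - (33q_B + 2q_B²). Setting ∂π_B/∂q_B = 0: 279 - 8q_B - 2(q_D) = 0.
Best responses: q_D = (166 - 2q_B)/7, q_B = (279 - 2q_D)/8.
Solving the pair: q_D = 385/26, q_B = 1621/52.
Total output Q = 45.9808, so price P = 312 - 2·45.9808 = 220.0385.

220.04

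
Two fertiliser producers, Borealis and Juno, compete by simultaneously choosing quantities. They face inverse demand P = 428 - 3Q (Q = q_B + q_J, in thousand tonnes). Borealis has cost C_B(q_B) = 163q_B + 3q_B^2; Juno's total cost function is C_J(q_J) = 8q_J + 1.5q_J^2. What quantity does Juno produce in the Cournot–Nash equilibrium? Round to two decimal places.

42.88

Borealis's profit: π_B = (428 - 3Q)q_B - (163q_B + 3q_B²). Setting ∂π_B/∂q_B = 0: 265 - 12q_B - 3(q_J) = 0.
Juno's profit: π_J = (428 - 3Q)q_J - (8q_J + (3/2)q_J²). Setting ∂π_J/∂q_J = 0: 420 - 9q_J - 3(q_B) = 0.
Rearranging gives the reaction functions q_B = (265 - 3q_J)/12 and q_J = (420 - 3q_B)/9.
Substituting one into the other gives q_B = 125/11 and q_J = 1415/33.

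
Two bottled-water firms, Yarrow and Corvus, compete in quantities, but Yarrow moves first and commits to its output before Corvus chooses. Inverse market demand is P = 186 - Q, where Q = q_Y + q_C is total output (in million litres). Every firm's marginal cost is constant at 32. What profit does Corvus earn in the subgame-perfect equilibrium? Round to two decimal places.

1482.25

Solve by backward induction. Given q_Y, the follower Corvus maximises π_C = (186 - q_Y - q_C)q_C - 32q_C.
Setting the follower's marginal profit to zero, 154 - q_Y - 2q_C = 0, i.e. q_C = (154 - q_Y)/2.
Yarrow substitutes q_C(q_Y) into its own profit: π_Y = q_Y(186 - q_Y - (154 - q_Y)/2) - 32q_Y = (109 - (1/2)q_Y)q_Y - 32q_Y.
Maximising: ∂π_Y/∂q_Y = 77 - q_Y = 0, giving q_Y = 77.
Then q_C = (154 - 77)/2 = 77/2.
Price P = 186 - 231/2 = 141/2.
Corvus's profit: (141/2 - 32)·(77/2) = 1482.2500.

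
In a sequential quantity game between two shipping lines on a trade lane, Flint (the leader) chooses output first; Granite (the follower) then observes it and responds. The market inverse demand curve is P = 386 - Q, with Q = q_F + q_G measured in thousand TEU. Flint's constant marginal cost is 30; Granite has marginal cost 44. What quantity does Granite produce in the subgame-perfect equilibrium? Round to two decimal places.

The follower Granite best-responds to any q_F: π_G = (386 - Q)q_G - 44q_G.
Setting the follower's marginal profit to zero, 342 - q_F - 2q_G = 0, i.e. q_G = (342 - q_F)/2.
The leader anticipates this reaction. Substituting into P = 386 - Q gives P = 215 - (1/2)q_F, so π_F = (215 - (1/2)q_F)q_F - 30q_F.
The leader's first-order condition 185 - q_F = 0 yields q_F = 185.
Then q_G = (342 - 185)/2 = 157/2.

78.50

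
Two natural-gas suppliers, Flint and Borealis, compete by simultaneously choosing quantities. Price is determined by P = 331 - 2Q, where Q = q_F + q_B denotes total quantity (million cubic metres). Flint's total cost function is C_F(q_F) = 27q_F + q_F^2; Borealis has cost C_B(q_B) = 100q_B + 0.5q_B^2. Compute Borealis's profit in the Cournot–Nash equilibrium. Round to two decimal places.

Flint's profit: π_F = (331 - 2Q)q_F - (27q_F + q_F²). Setting ∂π_F/∂q_F = 0: 304 - 6q_F - 2(q_B) = 0.
Borealis's first-order condition: 231 - 5q_B - 2(q_F) = 0.
Rearranging gives the reaction functions q_F = (304 - 2q_B)/6 and q_B = (231 - 2q_F)/5.
Substituting one into the other gives q_F = 529/13 and q_B = 389/13.
Price P = 331 - 2·(918/13) = 189.7692.
Borealis's profit: 189.7692·(389/13) - 100·(389/13) - (1/2)(389/13)² = 2238.4763.

2238.48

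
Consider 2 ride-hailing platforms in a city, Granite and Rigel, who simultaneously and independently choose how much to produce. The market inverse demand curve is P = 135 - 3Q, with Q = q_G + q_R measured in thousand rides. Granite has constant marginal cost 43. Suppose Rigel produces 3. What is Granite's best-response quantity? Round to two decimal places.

With the rival's output fixed at 3, Granite's profit is π_G = (135 - 3·3 - 3q_G)q_G - (43q_G) = (126 - 3q_G)q_G - (43q_G).
∂π_G/∂q_G = 83 - 6q_G = 0, so q_G = 83/6.

13.83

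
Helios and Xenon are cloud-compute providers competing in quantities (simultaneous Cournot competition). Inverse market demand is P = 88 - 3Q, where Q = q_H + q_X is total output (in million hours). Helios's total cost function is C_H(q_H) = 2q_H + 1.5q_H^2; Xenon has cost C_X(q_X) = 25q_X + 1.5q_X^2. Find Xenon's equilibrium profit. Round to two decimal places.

Helios's profit: π_H = (88 - 3Q)q_H - (2q_H + (3/2)q_H²). Setting ∂π_H/∂q_H = 0: 86 - 9q_H - 3(q_X) = 0.
Xenon's first-order condition: 63 - 9q_X - 3(q_H) = 0.
Rearranging gives the reaction functions q_H = (86 - 3q_X)/9 and q_X = (63 - 3q_H)/9.
Solving the pair: q_H = 65/8, q_X = 103/24.
Price P = 88 - 3·(149/12) = 203/4.
Xenon's profit: (203/4)·(103/24) - 25·(103/24) - (3/2)(103/24)² = 82.8828.

82.88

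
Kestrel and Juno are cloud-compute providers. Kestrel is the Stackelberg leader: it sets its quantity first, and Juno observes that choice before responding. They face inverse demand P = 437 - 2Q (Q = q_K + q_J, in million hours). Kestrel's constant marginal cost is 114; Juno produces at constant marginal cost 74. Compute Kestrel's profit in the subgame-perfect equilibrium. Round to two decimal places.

Solve by backward induction. Given q_K, the follower Juno maximises π_J = (437 - 2q_K - 2q_J)q_J - 74q_J.
Setting the follower's marginal profit to zero, 363 - 2q_K - 4q_J = 0, i.e. q_J = (363 - 2q_K)/4.
Kestrel substitutes q_J(q_K) into its own profit: π_K = q_K(437 - 2q_K - (363 - 2q_K)/2) - 114q_K = (511/2 - q_K)q_K - 114q_K.
Maximising: ∂π_K/∂q_K = 283/2 - 2q_K = 0, giving q_K = 283/4.
Then q_J = (363 - 2·(283/4))/4 = 443/8.
Price P = 437 - 2·(1009/8) = 739/4.
Kestrel's profit: (739/4 - 114)·(283/4) = 5005.5625.

5005.56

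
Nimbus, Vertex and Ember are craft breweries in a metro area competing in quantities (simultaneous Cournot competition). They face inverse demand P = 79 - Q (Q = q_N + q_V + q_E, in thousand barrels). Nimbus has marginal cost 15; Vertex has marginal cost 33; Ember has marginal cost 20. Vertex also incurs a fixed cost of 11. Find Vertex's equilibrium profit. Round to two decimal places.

3.06

Nimbus's profit: π_N = (79 - Q)q_N - (15q_N). Setting ∂π_N/∂q_N = 0: 64 - 2q_N - (q_V + q_E) = 0.
Vertex's first-order condition: 46 - 2q_V - (q_N + q_E) = 0.
Ember's profit: π_E = (79 - Q)q_E - (20q_E). Setting ∂π_E/∂q_E = 0: 59 - 2q_E - (q_N + q_V) = 0.
Adding the 3 first-order conditions: 169 − 4Q = 0, so Q = 169/4.
Back-substituting: q_N = (64 − 169/4) = 87/4, q_V = (46 − 169/4) = 15/4, q_E = (59 − 169/4) = 67/4.
Price P = 79 - 169/4 = 147/4.
Vertex's profit: (147/4 - 33)·(15/4) - 11 = 49/16.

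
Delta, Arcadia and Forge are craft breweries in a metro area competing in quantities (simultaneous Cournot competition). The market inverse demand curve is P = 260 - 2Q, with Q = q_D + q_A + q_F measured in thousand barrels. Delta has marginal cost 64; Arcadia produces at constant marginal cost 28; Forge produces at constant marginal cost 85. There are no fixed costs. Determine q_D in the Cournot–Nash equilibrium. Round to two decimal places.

Delta's profit: π_D = (260 - 2Q)q_D - (64q_D). Setting ∂π_D/∂q_D = 0: 196 - 4q_D - 2(q_A + q_F) = 0.
Arcadia's first-order condition: 232 - 4q_A - 2(q_D + q_F) = 0.
Forge's profit: π_F = (260 - 2Q)q_F - (85q_F). Setting ∂π_F/∂q_F = 0: 175 - 4q_F - 2(q_D + q_A) = 0.
Adding the 3 conditions: 603 − 4Q − 4Q = 0, i.e. Q = 603/8.
Back-substituting: q_D = (196 − 603/4)/2 = 181/8, q_A = (232 − 603/4)/2 = 325/8, q_F = (175 − 603/4)/2 = 97/8.

22.63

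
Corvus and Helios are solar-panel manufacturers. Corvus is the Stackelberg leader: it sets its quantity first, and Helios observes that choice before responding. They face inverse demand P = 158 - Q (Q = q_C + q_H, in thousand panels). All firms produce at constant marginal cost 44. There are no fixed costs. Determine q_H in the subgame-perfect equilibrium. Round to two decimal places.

Solve by backward induction. Given q_C, the follower Helios maximises π_H = (158 - q_C - q_H)q_H - 44q_H.
∂π_H/∂q_H = 114 - q_C - 2q_H = 0 gives the reaction function q_H = (114 - q_C)/2.
Corvus substitutes q_H(q_C) into its own profit: π_C = q_C(158 - q_C - (114 - q_C)/2) - 44q_C = (101 - (1/2)q_C)q_C - 44q_C.
The leader's first-order condition 57 - q_C = 0 yields q_C = 57.
Then q_H = (114 - 57)/2 = 57/2.

28.50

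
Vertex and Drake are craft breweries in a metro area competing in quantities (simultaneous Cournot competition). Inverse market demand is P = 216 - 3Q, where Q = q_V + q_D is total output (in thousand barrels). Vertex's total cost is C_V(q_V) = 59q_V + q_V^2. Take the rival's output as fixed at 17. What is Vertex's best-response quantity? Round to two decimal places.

13.25

With the rival's output fixed at 17, Vertex's profit is π_V = (216 - 3·17 - 3q_V)q_V - (59q_V + q_V²) = (165 - 3q_V)q_V - (59q_V + q_V²).
∂π_V/∂q_V = 106 - 8q_V = 0, so q_V = 53/4.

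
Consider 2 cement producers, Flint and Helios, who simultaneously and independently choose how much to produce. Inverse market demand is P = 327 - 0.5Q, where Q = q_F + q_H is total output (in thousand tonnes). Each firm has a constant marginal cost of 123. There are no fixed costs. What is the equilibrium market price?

Each firm earns π_i = (327 - 0.5Q)q_i - 123q_i.
First-order condition (treating rivals' output as given): 204 - q_i - (1/2)q_j = 0.
By symmetry each firm produces the same amount; substituting q_j = q_i yields q_i = 204/(3/2) = 136.
Total output Q = 272, so price P = 327 - (1/2)·272 = 191.

191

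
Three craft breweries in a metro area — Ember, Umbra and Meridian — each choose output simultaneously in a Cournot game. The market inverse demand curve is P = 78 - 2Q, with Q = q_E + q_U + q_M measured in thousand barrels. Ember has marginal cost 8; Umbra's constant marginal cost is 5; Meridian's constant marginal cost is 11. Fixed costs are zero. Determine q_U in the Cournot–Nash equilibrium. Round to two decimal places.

Ember's profit: π_E = (78 - 2Q)q_E - (8q_E). Setting ∂π_E/∂q_E = 0: 70 - 4q_E - 2(q_U + q_M) = 0.
Umbra's profit: π_U = (78 - 2Q)q_U - (5q_U). Setting ∂π_U/∂q_U = 0: 73 - 4q_U - 2(q_E + q_M) = 0.
Meridian's profit: π_M = (78 - 2Q)q_M - (11q_M). Setting ∂π_M/∂q_M = 0: 67 - 4q_M - 2(q_E + q_U) = 0.
Adding the 3 conditions: 210 − 4Q − 4Q = 0, i.e. Q = 105/4.
Back-substituting: q_E = (70 − 105/2)/2 = 35/4, q_U = (73 − 105/2)/2 = 41/4, q_M = (67 − 105/2)/2 = 29/4.

10.25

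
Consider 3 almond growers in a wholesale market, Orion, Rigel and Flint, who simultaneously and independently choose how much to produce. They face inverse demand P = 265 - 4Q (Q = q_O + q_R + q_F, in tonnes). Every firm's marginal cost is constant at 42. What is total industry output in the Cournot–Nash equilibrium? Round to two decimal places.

Each firm earns π_i = (265 - 4Q)q_i - 42q_i.
First-order condition (treating rivals' output as given): 223 - 8q_i - 4·Σ_{j≠i} q_j = 0.
With identical firms every q_j equals q_i, so Σ_{j≠i} q_j = 2q_i and 223 = 16q_i, giving q_i = 223/16.
Total output Q = 223/16 + 223/16 + 223/16 = 669/16.

41.81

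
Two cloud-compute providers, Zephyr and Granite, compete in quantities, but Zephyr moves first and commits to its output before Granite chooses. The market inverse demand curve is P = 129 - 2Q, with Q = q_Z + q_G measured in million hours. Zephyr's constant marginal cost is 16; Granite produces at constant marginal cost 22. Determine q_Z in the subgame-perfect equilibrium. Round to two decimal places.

Solve by backward induction. Given q_Z, the follower Granite maximises π_G = (129 - 2q_Z - 2q_G)q_G - 22q_G.
Follower FOC: 107 - 2q_Z - 4q_G = 0, so q_G(q_Z) = (107 - 2q_Z)/4.
The leader anticipates this reaction. Substituting into P = 129 - 2Q gives P = 151/2 - q_Z, so π_Z = (151/2 - q_Z)q_Z - 16q_Z.
The leader's first-order condition 119/2 - 2q_Z = 0 yields q_Z = 119/4.
Then q_G = (107 - 2·(119/4))/4 = 95/8.

29.75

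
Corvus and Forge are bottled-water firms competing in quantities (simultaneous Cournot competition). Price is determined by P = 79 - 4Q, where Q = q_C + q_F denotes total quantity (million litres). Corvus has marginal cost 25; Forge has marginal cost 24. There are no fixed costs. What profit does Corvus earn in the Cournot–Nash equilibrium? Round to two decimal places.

Corvus's profit: π_C = (79 - 4Q)q_C - (25q_C). Setting ∂π_C/∂q_C = 0: 54 - 8q_C - 4(q_F) = 0.
Forge's profit: π_F = (79 - 4Q)q_F - (24q_F). Setting ∂π_F/∂q_F = 0: 55 - 8q_F - 4(q_C) = 0.
Rearranging gives the reaction functions q_C = (54 - 4q_F)/8 and q_F = (55 - 4q_C)/8.
Substituting one into the other gives q_C = 53/12 and q_F = 14/3.
Price P = 79 - 4·(109/12) = 128/3.
Corvus's profit: (128/3 - 25)·(53/12) = 78.0278.

78.03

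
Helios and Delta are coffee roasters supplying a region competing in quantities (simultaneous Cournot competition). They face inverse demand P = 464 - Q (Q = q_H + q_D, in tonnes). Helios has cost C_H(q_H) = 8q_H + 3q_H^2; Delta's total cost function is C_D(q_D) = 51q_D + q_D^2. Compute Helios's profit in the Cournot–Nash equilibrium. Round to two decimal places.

Helios's profit: π_H = (464 - Q)q_H - (8q_H + 3q_H²). Setting ∂π_H/∂q_H = 0: 456 - 8q_H - (q_D) = 0.
Delta's first-order condition: 413 - 4q_D - (q_H) = 0.
So q_H = (456 - q_D)/8 and q_D = (413 - q_H)/4.
Substituting one into the other gives q_H = 1411/31 and q_D = 91.8710.
Price P = 464 - 137.3871 = 326.6129.
Helios's profit: 326.6129·(1411/31) - 8·(1411/31) - 3(1411/31)² = 8286.8720.

8286.87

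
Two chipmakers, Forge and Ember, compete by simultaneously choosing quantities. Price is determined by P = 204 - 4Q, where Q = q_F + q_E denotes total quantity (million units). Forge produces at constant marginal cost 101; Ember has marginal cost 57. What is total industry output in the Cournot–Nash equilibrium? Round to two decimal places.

20.83

Forge's profit: π_F = (204 - 4Q)q_F - (101q_F). Setting ∂π_F/∂q_F = 0: 103 - 8q_F - 4(q_E) = 0.
Ember's first-order condition: 147 - 8q_E - 4(q_F) = 0.
So q_F = (103 - 4q_E)/8 and q_E = (147 - 4q_F)/8.
Substituting one into the other gives q_F = 59/12 and q_E = 191/12.
Total output Q = 59/12 + 191/12 = 125/6.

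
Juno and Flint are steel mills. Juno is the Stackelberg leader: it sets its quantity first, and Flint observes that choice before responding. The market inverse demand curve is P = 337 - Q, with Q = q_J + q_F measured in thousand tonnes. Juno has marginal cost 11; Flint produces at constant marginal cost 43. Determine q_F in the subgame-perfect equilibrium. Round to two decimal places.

57.50

Solve by backward induction. Given q_J, the follower Flint maximises π_F = (337 - q_J - q_F)q_F - 43q_F.
∂π_F/∂q_F = 294 - q_J - 2q_F = 0 gives the reaction function q_F = (294 - q_J)/2.
The leader anticipates this reaction. Substituting into P = 337 - Q gives P = 190 - (1/2)q_J, so π_J = (190 - (1/2)q_J)q_J - 11q_J.
Leader FOC: 179 - q_J = 0, so q_J = 179.
Then q_F = (294 - 179)/2 = 115/2.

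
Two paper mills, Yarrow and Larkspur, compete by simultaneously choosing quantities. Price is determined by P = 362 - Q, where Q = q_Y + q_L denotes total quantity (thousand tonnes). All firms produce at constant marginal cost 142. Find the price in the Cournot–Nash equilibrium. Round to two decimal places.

215.33

A representative firm's profit is π_i = q_i(362 - Q) - 142q_i.
Setting ∂π_i/∂q_i = 0 with rivals' quantities fixed: 220 - 2q_i - q_j = 0.
With identical firms every q_j equals q_i, so q_j = q_i and 220 = 3q_i, giving q_i = 220/3.
Total output Q = 440/3, so price P = 362 - 440/3 = 646/3.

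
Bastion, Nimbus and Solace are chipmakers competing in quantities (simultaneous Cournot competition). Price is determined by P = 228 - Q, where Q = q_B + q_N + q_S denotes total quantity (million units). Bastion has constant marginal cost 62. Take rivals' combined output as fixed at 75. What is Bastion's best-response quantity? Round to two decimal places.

45.50

With rivals' combined output fixed at 75, Bastion's profit is π_B = (228 - 75 - q_B)q_B - (62q_B) = (153 - q_B)q_B - (62q_B).
∂π_B/∂q_B = 91 - 2q_B = 0, so q_B = 91/2.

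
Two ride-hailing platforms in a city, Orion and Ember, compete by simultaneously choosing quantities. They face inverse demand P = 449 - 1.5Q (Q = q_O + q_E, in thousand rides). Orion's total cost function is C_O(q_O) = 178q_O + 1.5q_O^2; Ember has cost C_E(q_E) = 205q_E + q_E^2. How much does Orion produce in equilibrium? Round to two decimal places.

35.64

Orion's profit: π_O = (449 - 1.5Q)q_O - (178q_O + (3/2)q_O²). Setting ∂π_O/∂q_O = 0: 271 - 6q_O - (3/2)(q_E) = 0.
Ember's first-order condition: 244 - 5q_E - (3/2)(q_O) = 0.
Rearranging gives the reaction functions q_O = (271 - (3/2)q_E)/6 and q_E = (244 - (3/2)q_O)/5.
Substituting one into the other gives q_O = 35.6396 and q_E = 1410/37.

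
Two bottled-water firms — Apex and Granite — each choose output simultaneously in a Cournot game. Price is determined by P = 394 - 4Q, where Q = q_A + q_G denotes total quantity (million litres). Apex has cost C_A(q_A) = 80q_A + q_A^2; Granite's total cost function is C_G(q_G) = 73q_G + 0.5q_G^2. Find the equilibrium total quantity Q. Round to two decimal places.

47.24

Apex's profit: π_A = (394 - 4Q)q_A - (80q_A + q_A²). Setting ∂π_A/∂q_A = 0: 314 - 10q_A - 4(q_G) = 0.
Granite's profit: π_G = (394 - 4Q)q_G - (73q_G + (1/2)q_G²). Setting ∂π_G/∂q_G = 0: 321 - 9q_G - 4(q_A) = 0.
So q_A = (314 - 4q_G)/10 and q_G = (321 - 4q_A)/9.
Substituting one into the other gives q_A = 771/37 and q_G = 977/37.
Total output Q = 771/37 + 977/37 = 1748/37.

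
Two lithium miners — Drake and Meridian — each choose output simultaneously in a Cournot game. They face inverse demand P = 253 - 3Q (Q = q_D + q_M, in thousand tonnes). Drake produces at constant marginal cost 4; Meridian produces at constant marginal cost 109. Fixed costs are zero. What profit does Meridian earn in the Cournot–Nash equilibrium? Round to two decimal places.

56.33

Drake's profit: π_D = (253 - 3Q)q_D - (4q_D). Setting ∂π_D/∂q_D = 0: 249 - 6q_D - 3(q_M) = 0.
Meridian's profit: π_M = (253 - 3Q)q_M - (109q_M). Setting ∂π_M/∂q_M = 0: 144 - 6q_M - 3(q_D) = 0.
Rearranging gives the reaction functions q_D = (249 - 3q_M)/6 and q_M = (144 - 3q_D)/6.
Substituting one into the other gives q_D = 118/3 and q_M = 13/3.
Price P = 253 - 3·(131/3) = 122.
Meridian's profit: (122 - 109)·(13/3) = 169/3.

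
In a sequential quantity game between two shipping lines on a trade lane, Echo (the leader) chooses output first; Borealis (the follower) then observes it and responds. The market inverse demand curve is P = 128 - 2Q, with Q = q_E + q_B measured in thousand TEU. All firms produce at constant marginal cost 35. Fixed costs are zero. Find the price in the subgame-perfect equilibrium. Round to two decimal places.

The follower Borealis best-responds to any q_E: π_B = (128 - 2Q)q_B - 35q_B.
Setting the follower's marginal profit to zero, 93 - 2q_E - 4q_B = 0, i.e. q_B = (93 - 2q_E)/4.
Echo substitutes q_B(q_E) into its own profit: π_E = q_E(128 - 2q_E - (93 - 2q_E)/2) - 35q_E = (163/2 - q_E)q_E - 35q_E.
Leader FOC: 93/2 - 2q_E = 0, so q_E = 93/4.
Then q_B = (93 - 2·(93/4))/4 = 93/8.
Total output Q = 279/8, so price P = 128 - 2·(279/8) = 233/4.

58.25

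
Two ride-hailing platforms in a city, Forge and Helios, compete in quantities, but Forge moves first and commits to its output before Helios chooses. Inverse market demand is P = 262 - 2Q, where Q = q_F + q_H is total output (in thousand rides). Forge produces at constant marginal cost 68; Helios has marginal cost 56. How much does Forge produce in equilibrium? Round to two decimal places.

Solve by backward induction. Given q_F, the follower Helios maximises π_H = (262 - 2q_F - 2q_H)q_H - 56q_H.
∂π_H/∂q_H = 206 - 2q_F - 4q_H = 0 gives the reaction function q_H = (206 - 2q_F)/4.
Forge substitutes q_H(q_F) into its own profit: π_F = q_F(262 - 2q_F - (206 - 2q_F)/2) - 68q_F = (159 - q_F)q_F - 68q_F.
The leader's first-order condition 91 - 2q_F = 0 yields q_F = 91/2.
Then q_H = (206 - 2·(91/2))/4 = 115/4.

45.50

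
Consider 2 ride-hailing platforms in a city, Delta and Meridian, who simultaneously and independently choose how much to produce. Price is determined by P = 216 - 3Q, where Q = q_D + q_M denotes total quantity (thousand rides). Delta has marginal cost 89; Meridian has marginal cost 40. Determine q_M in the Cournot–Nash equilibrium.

25

Delta's profit: π_D = (216 - 3Q)q_D - (89q_D). Setting ∂π_D/∂q_D = 0: 127 - 6q_D - 3(q_M) = 0.
Meridian's profit: π_M = (216 - 3Q)q_M - (40q_M). Setting ∂π_M/∂q_M = 0: 176 - 6q_M - 3(q_D) = 0.
Best responses: q_D = (127 - 3q_M)/6, q_M = (176 - 3q_D)/6.
Solving the pair: q_D = 26/3, q_M = 25.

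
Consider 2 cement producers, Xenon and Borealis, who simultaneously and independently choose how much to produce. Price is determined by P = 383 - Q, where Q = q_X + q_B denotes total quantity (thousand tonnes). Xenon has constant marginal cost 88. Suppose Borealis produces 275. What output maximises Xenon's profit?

10

With the rival's output fixed at 275, Xenon's profit is π_X = (383 - 275 - q_X)q_X - (88q_X) = (108 - q_X)q_X - (88q_X).
∂π_X/∂q_X = 20 - 2q_X = 0, so q_X = 10.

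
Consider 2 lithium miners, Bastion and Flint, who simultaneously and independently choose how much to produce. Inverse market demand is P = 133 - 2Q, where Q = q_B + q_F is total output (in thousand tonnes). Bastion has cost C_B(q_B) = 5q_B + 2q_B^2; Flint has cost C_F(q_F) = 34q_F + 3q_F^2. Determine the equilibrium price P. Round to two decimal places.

Bastion's profit: π_B = (133 - 2Q)q_B - (5q_B + 2q_B²). Setting ∂π_B/∂q_B = 0: 128 - 8q_B - 2(q_F) = 0.
Flint's first-order condition: 99 - 10q_F - 2(q_B) = 0.
Rearranging gives the reaction functions q_B = (128 - 2q_F)/8 and q_F = (99 - 2q_B)/10.
Substituting one into the other gives q_B = 541/38 and q_F = 134/19.
Total output Q = 809/38, so price P = 133 - 2·(809/38) = 1718/19.

90.42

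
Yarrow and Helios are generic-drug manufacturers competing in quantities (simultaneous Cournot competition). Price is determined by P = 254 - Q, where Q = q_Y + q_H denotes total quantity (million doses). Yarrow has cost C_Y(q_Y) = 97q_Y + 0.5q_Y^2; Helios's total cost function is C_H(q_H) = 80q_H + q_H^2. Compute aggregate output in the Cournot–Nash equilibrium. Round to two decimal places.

74.45

Yarrow's profit: π_Y = (254 - Q)q_Y - (97q_Y + (1/2)q_Y²). Setting ∂π_Y/∂q_Y = 0: 157 - 3q_Y - (q_H) = 0.
Helios's profit: π_H = (254 - Q)q_H - (80q_H + q_H²). Setting ∂π_H/∂q_H = 0: 174 - 4q_H - (q_Y) = 0.
Rearranging gives the reaction functions q_Y = (157 - q_H)/3 and q_H = (174 - q_Y)/4.
Substituting one into the other gives q_Y = 454/11 and q_H = 365/11.
Total output Q = 454/11 + 365/11 = 819/11.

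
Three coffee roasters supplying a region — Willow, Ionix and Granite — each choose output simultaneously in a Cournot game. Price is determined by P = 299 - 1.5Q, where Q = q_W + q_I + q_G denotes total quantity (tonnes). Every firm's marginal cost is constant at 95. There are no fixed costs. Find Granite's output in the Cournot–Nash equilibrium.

A representative firm's profit is π_i = q_i(299 - 1.5Q) - 95q_i.
Setting ∂π_i/∂q_i = 0 with rivals' quantities fixed: 204 - 3q_i - (3/2)·Σ_{j≠i} q_j = 0.
By symmetry each firm produces the same amount; substituting Σ_{j≠i} q_j = 2q_i yields q_i = 204/6 = 34.

34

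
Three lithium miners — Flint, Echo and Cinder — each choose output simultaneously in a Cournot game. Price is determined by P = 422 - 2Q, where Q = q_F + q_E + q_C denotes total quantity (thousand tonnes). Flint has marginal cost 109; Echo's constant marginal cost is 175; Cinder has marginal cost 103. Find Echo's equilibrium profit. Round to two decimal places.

Flint's profit: π_F = (422 - 2Q)q_F - (109q_F). Setting ∂π_F/∂q_F = 0: 313 - 4q_F - 2(q_E + q_C) = 0.
Echo's profit: π_E = (422 - 2Q)q_E - (175q_E). Setting ∂π_E/∂q_E = 0: 247 - 4q_E - 2(q_F + q_C) = 0.
Cinder's profit: π_C = (422 - 2Q)q_C - (103q_C). Setting ∂π_C/∂q_C = 0: 319 - 4q_C - 2(q_F + q_E) = 0.
Adding the 3 conditions: 879 − 4Q − 4Q = 0, i.e. Q = 879/8.
Back-substituting: q_F = (313 − 879/4)/2 = 373/8, q_E = (247 − 879/4)/2 = 109/8, q_C = (319 − 879/4)/2 = 397/8.
Price P = 422 - 2·(879/8) = 809/4.
Echo's profit: (809/4 - 175)·(109/8) = 371.2813.

371.28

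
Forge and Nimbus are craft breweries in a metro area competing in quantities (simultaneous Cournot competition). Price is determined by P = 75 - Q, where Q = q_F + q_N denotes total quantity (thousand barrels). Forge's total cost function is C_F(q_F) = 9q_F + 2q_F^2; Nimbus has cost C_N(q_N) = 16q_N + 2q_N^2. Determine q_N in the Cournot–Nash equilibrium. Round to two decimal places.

8.23

Forge's profit: π_F = (75 - Q)q_F - (9q_F + 2q_F²). Setting ∂π_F/∂q_F = 0: 66 - 6q_F - (q_N) = 0.
Nimbus's profit: π_N = (75 - Q)q_N - (16q_N + 2q_N²). Setting ∂π_N/∂q_N = 0: 59 - 6q_N - (q_F) = 0.
Rearranging gives the reaction functions q_F = (66 - q_N)/6 and q_N = (59 - q_F)/6.
Substituting one into the other gives q_F = 337/35 and q_N = 288/35.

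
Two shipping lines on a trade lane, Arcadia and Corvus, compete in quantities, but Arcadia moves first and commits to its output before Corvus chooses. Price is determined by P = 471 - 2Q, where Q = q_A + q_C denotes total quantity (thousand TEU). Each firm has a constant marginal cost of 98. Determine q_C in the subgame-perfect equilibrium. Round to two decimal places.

The follower Corvus best-responds to any q_A: π_C = (471 - 2Q)q_C - 98q_C.
∂π_C/∂q_C = 373 - 2q_A - 4q_C = 0 gives the reaction function q_C = (373 - 2q_A)/4.
Arcadia substitutes q_C(q_A) into its own profit: π_A = q_A(471 - 2q_A - (373 - 2q_A)/2) - 98q_A = (569/2 - q_A)q_A - 98q_A.
The leader's first-order condition 373/2 - 2q_A = 0 yields q_A = 373/4.
Then q_C = (373 - 2·(373/4))/4 = 373/8.

46.63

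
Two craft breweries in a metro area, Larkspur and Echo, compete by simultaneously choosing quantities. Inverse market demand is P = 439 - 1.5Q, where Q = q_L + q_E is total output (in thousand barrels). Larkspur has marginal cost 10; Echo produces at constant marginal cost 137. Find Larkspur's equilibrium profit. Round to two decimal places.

Larkspur's profit: π_L = (439 - 1.5Q)q_L - (10q_L). Setting ∂π_L/∂q_L = 0: 429 - 3q_L - (3/2)(q_E) = 0.
Echo's profit: π_E = (439 - 1.5Q)q_E - (137q_E). Setting ∂π_E/∂q_E = 0: 302 - 3q_E - (3/2)(q_L) = 0.
Rearranging gives the reaction functions q_L = (429 - (3/2)q_E)/3 and q_E = (302 - (3/2)q_L)/3.
Substituting one into the other gives q_L = 1112/9 and q_E = 350/9.
Price P = 439 - (3/2)·(1462/9) = 586/3.
Larkspur's profit: (586/3 - 10)·(1112/9) = 22898.9630.

22898.96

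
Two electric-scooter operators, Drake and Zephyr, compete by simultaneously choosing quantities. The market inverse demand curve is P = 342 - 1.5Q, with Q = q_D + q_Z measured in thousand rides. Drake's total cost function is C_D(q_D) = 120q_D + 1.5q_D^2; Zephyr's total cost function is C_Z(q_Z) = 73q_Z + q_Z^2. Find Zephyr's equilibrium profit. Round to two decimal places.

5327.36

Drake's profit: π_D = (342 - 1.5Q)q_D - (120q_D + (3/2)q_D²). Setting ∂π_D/∂q_D = 0: 222 - 6q_D - (3/2)(q_Z) = 0.
Zephyr's profit: π_Z = (342 - 1.5Q)q_Z - (73q_Z + q_Z²). Setting ∂π_Z/∂q_Z = 0: 269 - 5q_Z - (3/2)(q_D) = 0.
Best responses: q_D = (222 - (3/2)q_Z)/6, q_Z = (269 - (3/2)q_D)/5.
Substituting one into the other gives q_D = 942/37 and q_Z = 1708/37.
Price P = 342 - (3/2)·71.6216 = 234.5676.
Zephyr's profit: 234.5676·(1708/37) - 73·(1708/37) - (1708/37)² = 5327.3630.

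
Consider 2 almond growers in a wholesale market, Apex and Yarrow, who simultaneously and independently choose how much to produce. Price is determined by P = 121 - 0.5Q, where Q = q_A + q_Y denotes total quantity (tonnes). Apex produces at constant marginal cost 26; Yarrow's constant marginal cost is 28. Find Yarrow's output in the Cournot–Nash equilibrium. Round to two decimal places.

60.67

Apex's profit: π_A = (121 - 0.5Q)q_A - (26q_A). Setting ∂π_A/∂q_A = 0: 95 - q_A - (1/2)(q_Y) = 0.
Yarrow's profit: π_Y = (121 - 0.5Q)q_Y - (28q_Y). Setting ∂π_Y/∂q_Y = 0: 93 - q_Y - (1/2)(q_A) = 0.
Best responses: q_A = (95 - (1/2)q_Y), q_Y = (93 - (1/2)q_A).
Solving the pair: q_A = 194/3, q_Y = 182/3.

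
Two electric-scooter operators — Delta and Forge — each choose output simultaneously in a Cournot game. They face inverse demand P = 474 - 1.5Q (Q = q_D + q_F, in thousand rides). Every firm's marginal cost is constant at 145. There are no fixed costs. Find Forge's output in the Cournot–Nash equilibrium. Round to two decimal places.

Each firm earns π_i = (474 - 1.5Q)q_i - 145q_i.
Setting ∂π_i/∂q_i = 0 with rivals' quantities fixed: 329 - 3q_i - (3/2)q_j = 0.
By symmetry each firm produces the same amount; substituting q_j = q_i yields q_i = 329/(9/2) = 658/9.

73.11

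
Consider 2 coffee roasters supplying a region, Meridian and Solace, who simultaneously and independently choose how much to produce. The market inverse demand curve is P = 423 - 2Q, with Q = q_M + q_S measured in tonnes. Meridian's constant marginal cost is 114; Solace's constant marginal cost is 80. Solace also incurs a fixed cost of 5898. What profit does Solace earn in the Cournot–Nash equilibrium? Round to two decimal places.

1998.06

Meridian's profit: π_M = (423 - 2Q)q_M - (114q_M). Setting ∂π_M/∂q_M = 0: 309 - 4q_M - 2(q_S) = 0.
Solace's first-order condition: 343 - 4q_S - 2(q_M) = 0.
Rearranging gives the reaction functions q_M = (309 - 2q_S)/4 and q_S = (343 - 2q_M)/4.
Solving the pair: q_M = 275/6, q_S = 377/6.
Price P = 423 - 2·(326/3) = 617/3.
Solace's profit: (617/3 - 80)·(377/6) - 5898 = 1998.0556.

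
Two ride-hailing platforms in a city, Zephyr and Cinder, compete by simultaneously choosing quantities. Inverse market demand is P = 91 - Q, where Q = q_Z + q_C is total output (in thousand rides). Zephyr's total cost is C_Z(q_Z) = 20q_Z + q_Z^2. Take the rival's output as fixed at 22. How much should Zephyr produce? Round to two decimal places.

With the rival's output fixed at 22, Zephyr's profit is π_Z = (91 - 22 - q_Z)q_Z - (20q_Z + q_Z²) = (69 - q_Z)q_Z - (20q_Z + q_Z²).
∂π_Z/∂q_Z = 49 - 4q_Z = 0, so q_Z = 49/4.

12.25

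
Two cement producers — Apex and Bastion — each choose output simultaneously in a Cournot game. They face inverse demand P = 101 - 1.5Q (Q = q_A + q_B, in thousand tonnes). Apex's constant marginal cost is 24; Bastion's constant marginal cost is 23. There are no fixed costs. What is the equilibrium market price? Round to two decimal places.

49.33

Apex's profit: π_A = (101 - 1.5Q)q_A - (24q_A). Setting ∂π_A/∂q_A = 0: 77 - 3q_A - (3/2)(q_B) = 0.
Bastion's first-order condition: 78 - 3q_B - (3/2)(q_A) = 0.
Rearranging gives the reaction functions q_A = (77 - (3/2)q_B)/3 and q_B = (78 - (3/2)q_A)/3.
Solving the pair: q_A = 152/9, q_B = 158/9.
Total output Q = 310/9, so price P = 101 - (3/2)·(310/9) = 148/3.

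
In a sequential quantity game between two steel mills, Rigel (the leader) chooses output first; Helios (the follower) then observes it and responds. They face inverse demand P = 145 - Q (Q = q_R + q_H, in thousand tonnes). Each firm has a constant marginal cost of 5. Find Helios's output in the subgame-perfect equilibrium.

The follower Helios best-responds to any q_R: π_H = (145 - Q)q_H - 5q_H.
Setting the follower's marginal profit to zero, 140 - q_R - 2q_H = 0, i.e. q_H = (140 - q_R)/2.
Rigel substitutes q_H(q_R) into its own profit: π_R = q_R(145 - q_R - (140 - q_R)/2) - 5q_R = (75 - (1/2)q_R)q_R - 5q_R.
Leader FOC: 70 - q_R = 0, so q_R = 70.
Then q_H = (140 - 70)/2 = 35.

35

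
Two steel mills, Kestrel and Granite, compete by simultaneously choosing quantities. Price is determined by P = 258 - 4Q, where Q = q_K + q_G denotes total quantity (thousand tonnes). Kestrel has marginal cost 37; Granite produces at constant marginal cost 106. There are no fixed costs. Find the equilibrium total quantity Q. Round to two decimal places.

Kestrel's profit: π_K = (258 - 4Q)q_K - (37q_K). Setting ∂π_K/∂q_K = 0: 221 - 8q_K - 4(q_G) = 0.
Granite's profit: π_G = (258 - 4Q)q_G - (106q_G). Setting ∂π_G/∂q_G = 0: 152 - 8q_G - 4(q_K) = 0.
Best responses: q_K = (221 - 4q_G)/8, q_G = (152 - 4q_K)/8.
Substituting one into the other gives q_K = 145/6 and q_G = 83/12.
Total output Q = 145/6 + 83/12 = 373/12.

31.08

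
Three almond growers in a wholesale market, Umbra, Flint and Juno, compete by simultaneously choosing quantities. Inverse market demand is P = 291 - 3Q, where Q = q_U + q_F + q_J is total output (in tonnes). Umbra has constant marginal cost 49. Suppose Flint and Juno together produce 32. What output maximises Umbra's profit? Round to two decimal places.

With rivals' combined output fixed at 32, Umbra's profit is π_U = (291 - 3·32 - 3q_U)q_U - (49q_U) = (195 - 3q_U)q_U - (49q_U).
∂π_U/∂q_U = 146 - 6q_U = 0, so q_U = 73/3.

24.33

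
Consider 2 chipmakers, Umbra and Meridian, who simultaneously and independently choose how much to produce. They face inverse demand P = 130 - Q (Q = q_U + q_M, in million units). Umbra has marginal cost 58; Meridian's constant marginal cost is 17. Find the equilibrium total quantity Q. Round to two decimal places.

61.67

Umbra's profit: π_U = (130 - Q)q_U - (58q_U). Setting ∂π_U/∂q_U = 0: 72 - 2q_U - (q_M) = 0.
Meridian's first-order condition: 113 - 2q_M - (q_U) = 0.
Best responses: q_U = (72 - q_M)/2, q_M = (113 - q_U)/2.
Solving the pair: q_U = 31/3, q_M = 154/3.
Total output Q = 31/3 + 154/3 = 185/3.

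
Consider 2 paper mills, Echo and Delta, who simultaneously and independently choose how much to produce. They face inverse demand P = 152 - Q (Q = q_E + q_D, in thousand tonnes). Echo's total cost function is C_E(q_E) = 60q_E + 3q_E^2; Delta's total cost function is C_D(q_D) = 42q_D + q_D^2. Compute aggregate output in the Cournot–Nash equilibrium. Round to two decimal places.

Echo's profit: π_E = (152 - Q)q_E - (60q_E + 3q_E²). Setting ∂π_E/∂q_E = 0: 92 - 8q_E - (q_D) = 0.
Delta's profit: π_D = (152 - Q)q_D - (42q_D + q_D²). Setting ∂π_D/∂q_D = 0: 110 - 4q_D - (q_E) = 0.
So q_E = (92 - q_D)/8 and q_D = (110 - q_E)/4.
Substituting one into the other gives q_E = 258/31 and q_D = 788/31.
Total output Q = 258/31 + 788/31 = 1046/31.

33.74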